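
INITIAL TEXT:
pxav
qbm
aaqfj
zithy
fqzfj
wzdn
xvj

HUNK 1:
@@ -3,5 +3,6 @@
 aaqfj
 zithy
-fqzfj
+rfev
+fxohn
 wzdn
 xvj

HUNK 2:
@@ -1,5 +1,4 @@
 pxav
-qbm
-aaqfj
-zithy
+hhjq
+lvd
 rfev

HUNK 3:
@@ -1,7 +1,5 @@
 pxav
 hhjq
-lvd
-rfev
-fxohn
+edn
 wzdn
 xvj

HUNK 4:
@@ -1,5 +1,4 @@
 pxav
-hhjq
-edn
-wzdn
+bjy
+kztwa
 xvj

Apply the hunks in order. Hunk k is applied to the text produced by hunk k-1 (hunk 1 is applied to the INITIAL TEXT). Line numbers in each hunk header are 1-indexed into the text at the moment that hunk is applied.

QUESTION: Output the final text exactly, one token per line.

Hunk 1: at line 3 remove [fqzfj] add [rfev,fxohn] -> 8 lines: pxav qbm aaqfj zithy rfev fxohn wzdn xvj
Hunk 2: at line 1 remove [qbm,aaqfj,zithy] add [hhjq,lvd] -> 7 lines: pxav hhjq lvd rfev fxohn wzdn xvj
Hunk 3: at line 1 remove [lvd,rfev,fxohn] add [edn] -> 5 lines: pxav hhjq edn wzdn xvj
Hunk 4: at line 1 remove [hhjq,edn,wzdn] add [bjy,kztwa] -> 4 lines: pxav bjy kztwa xvj

Answer: pxav
bjy
kztwa
xvj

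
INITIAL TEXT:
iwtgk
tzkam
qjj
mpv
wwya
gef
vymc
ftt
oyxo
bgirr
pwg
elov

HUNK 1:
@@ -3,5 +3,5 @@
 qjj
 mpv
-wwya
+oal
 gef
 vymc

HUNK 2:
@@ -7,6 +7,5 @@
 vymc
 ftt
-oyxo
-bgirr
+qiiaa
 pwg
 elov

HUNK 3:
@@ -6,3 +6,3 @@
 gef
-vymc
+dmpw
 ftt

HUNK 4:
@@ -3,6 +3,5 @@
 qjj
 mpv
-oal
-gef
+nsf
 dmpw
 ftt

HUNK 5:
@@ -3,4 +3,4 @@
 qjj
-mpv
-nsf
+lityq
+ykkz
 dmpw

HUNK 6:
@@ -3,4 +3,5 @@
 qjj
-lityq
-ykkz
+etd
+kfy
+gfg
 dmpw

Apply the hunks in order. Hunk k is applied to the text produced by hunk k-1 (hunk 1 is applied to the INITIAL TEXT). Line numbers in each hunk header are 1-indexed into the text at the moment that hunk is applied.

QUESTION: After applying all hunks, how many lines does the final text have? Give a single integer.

Hunk 1: at line 3 remove [wwya] add [oal] -> 12 lines: iwtgk tzkam qjj mpv oal gef vymc ftt oyxo bgirr pwg elov
Hunk 2: at line 7 remove [oyxo,bgirr] add [qiiaa] -> 11 lines: iwtgk tzkam qjj mpv oal gef vymc ftt qiiaa pwg elov
Hunk 3: at line 6 remove [vymc] add [dmpw] -> 11 lines: iwtgk tzkam qjj mpv oal gef dmpw ftt qiiaa pwg elov
Hunk 4: at line 3 remove [oal,gef] add [nsf] -> 10 lines: iwtgk tzkam qjj mpv nsf dmpw ftt qiiaa pwg elov
Hunk 5: at line 3 remove [mpv,nsf] add [lityq,ykkz] -> 10 lines: iwtgk tzkam qjj lityq ykkz dmpw ftt qiiaa pwg elov
Hunk 6: at line 3 remove [lityq,ykkz] add [etd,kfy,gfg] -> 11 lines: iwtgk tzkam qjj etd kfy gfg dmpw ftt qiiaa pwg elov
Final line count: 11

Answer: 11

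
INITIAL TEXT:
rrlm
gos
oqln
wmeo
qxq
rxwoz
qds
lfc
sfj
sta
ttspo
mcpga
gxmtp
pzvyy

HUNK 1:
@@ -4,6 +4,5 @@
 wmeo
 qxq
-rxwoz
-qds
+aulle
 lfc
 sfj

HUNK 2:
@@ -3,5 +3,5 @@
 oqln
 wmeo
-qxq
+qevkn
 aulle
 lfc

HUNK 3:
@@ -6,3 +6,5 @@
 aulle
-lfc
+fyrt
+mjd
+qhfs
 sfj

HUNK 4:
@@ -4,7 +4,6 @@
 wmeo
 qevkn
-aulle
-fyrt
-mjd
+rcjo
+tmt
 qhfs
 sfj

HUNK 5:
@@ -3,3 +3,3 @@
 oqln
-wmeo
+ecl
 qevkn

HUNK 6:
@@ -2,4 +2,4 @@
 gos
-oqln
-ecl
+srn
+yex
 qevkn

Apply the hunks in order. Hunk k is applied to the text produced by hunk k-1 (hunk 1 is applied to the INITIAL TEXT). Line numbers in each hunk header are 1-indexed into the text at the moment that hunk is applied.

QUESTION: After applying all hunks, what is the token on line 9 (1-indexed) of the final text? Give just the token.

Answer: sfj

Derivation:
Hunk 1: at line 4 remove [rxwoz,qds] add [aulle] -> 13 lines: rrlm gos oqln wmeo qxq aulle lfc sfj sta ttspo mcpga gxmtp pzvyy
Hunk 2: at line 3 remove [qxq] add [qevkn] -> 13 lines: rrlm gos oqln wmeo qevkn aulle lfc sfj sta ttspo mcpga gxmtp pzvyy
Hunk 3: at line 6 remove [lfc] add [fyrt,mjd,qhfs] -> 15 lines: rrlm gos oqln wmeo qevkn aulle fyrt mjd qhfs sfj sta ttspo mcpga gxmtp pzvyy
Hunk 4: at line 4 remove [aulle,fyrt,mjd] add [rcjo,tmt] -> 14 lines: rrlm gos oqln wmeo qevkn rcjo tmt qhfs sfj sta ttspo mcpga gxmtp pzvyy
Hunk 5: at line 3 remove [wmeo] add [ecl] -> 14 lines: rrlm gos oqln ecl qevkn rcjo tmt qhfs sfj sta ttspo mcpga gxmtp pzvyy
Hunk 6: at line 2 remove [oqln,ecl] add [srn,yex] -> 14 lines: rrlm gos srn yex qevkn rcjo tmt qhfs sfj sta ttspo mcpga gxmtp pzvyy
Final line 9: sfj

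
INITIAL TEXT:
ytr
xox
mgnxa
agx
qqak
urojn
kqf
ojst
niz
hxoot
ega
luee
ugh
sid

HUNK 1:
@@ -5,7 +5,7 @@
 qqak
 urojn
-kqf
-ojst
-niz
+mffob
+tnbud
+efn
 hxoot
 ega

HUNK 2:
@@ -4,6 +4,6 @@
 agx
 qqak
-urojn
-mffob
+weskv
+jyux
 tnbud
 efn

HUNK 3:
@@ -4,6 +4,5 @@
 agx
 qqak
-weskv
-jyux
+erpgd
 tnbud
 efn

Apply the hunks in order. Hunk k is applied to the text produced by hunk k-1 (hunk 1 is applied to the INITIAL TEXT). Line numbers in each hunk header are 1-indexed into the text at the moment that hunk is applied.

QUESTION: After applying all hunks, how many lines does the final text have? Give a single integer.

Answer: 13

Derivation:
Hunk 1: at line 5 remove [kqf,ojst,niz] add [mffob,tnbud,efn] -> 14 lines: ytr xox mgnxa agx qqak urojn mffob tnbud efn hxoot ega luee ugh sid
Hunk 2: at line 4 remove [urojn,mffob] add [weskv,jyux] -> 14 lines: ytr xox mgnxa agx qqak weskv jyux tnbud efn hxoot ega luee ugh sid
Hunk 3: at line 4 remove [weskv,jyux] add [erpgd] -> 13 lines: ytr xox mgnxa agx qqak erpgd tnbud efn hxoot ega luee ugh sid
Final line count: 13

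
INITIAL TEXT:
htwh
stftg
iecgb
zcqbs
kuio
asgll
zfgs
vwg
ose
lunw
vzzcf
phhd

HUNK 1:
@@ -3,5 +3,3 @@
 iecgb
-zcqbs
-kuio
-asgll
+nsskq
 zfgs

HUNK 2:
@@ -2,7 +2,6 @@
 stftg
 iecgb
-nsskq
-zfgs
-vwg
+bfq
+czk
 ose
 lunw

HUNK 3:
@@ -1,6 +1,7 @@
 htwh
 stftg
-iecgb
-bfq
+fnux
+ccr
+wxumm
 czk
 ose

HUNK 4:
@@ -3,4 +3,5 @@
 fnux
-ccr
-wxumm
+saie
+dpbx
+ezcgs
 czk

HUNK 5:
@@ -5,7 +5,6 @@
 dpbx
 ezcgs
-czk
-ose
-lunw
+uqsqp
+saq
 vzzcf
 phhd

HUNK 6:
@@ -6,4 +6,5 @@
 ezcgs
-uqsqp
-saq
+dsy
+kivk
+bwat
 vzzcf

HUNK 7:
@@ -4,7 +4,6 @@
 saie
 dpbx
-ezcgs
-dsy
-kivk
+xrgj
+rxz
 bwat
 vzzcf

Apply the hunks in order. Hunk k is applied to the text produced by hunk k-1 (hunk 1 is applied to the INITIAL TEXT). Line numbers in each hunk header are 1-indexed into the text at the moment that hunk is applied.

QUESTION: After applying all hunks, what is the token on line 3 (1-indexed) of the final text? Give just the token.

Answer: fnux

Derivation:
Hunk 1: at line 3 remove [zcqbs,kuio,asgll] add [nsskq] -> 10 lines: htwh stftg iecgb nsskq zfgs vwg ose lunw vzzcf phhd
Hunk 2: at line 2 remove [nsskq,zfgs,vwg] add [bfq,czk] -> 9 lines: htwh stftg iecgb bfq czk ose lunw vzzcf phhd
Hunk 3: at line 1 remove [iecgb,bfq] add [fnux,ccr,wxumm] -> 10 lines: htwh stftg fnux ccr wxumm czk ose lunw vzzcf phhd
Hunk 4: at line 3 remove [ccr,wxumm] add [saie,dpbx,ezcgs] -> 11 lines: htwh stftg fnux saie dpbx ezcgs czk ose lunw vzzcf phhd
Hunk 5: at line 5 remove [czk,ose,lunw] add [uqsqp,saq] -> 10 lines: htwh stftg fnux saie dpbx ezcgs uqsqp saq vzzcf phhd
Hunk 6: at line 6 remove [uqsqp,saq] add [dsy,kivk,bwat] -> 11 lines: htwh stftg fnux saie dpbx ezcgs dsy kivk bwat vzzcf phhd
Hunk 7: at line 4 remove [ezcgs,dsy,kivk] add [xrgj,rxz] -> 10 lines: htwh stftg fnux saie dpbx xrgj rxz bwat vzzcf phhd
Final line 3: fnux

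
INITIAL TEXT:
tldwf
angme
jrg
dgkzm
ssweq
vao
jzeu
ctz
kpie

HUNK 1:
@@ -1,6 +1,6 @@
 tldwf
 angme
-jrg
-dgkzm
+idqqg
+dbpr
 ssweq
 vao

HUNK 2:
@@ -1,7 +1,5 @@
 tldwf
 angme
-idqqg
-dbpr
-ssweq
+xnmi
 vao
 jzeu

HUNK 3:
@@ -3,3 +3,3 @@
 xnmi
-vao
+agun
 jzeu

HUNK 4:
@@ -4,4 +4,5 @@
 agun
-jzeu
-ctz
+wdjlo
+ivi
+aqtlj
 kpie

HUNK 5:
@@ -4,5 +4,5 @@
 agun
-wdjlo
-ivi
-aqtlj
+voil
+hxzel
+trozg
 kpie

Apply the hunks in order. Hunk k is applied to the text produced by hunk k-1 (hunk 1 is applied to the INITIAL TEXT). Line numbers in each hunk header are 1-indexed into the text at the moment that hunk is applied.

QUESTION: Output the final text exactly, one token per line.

Answer: tldwf
angme
xnmi
agun
voil
hxzel
trozg
kpie

Derivation:
Hunk 1: at line 1 remove [jrg,dgkzm] add [idqqg,dbpr] -> 9 lines: tldwf angme idqqg dbpr ssweq vao jzeu ctz kpie
Hunk 2: at line 1 remove [idqqg,dbpr,ssweq] add [xnmi] -> 7 lines: tldwf angme xnmi vao jzeu ctz kpie
Hunk 3: at line 3 remove [vao] add [agun] -> 7 lines: tldwf angme xnmi agun jzeu ctz kpie
Hunk 4: at line 4 remove [jzeu,ctz] add [wdjlo,ivi,aqtlj] -> 8 lines: tldwf angme xnmi agun wdjlo ivi aqtlj kpie
Hunk 5: at line 4 remove [wdjlo,ivi,aqtlj] add [voil,hxzel,trozg] -> 8 lines: tldwf angme xnmi agun voil hxzel trozg kpie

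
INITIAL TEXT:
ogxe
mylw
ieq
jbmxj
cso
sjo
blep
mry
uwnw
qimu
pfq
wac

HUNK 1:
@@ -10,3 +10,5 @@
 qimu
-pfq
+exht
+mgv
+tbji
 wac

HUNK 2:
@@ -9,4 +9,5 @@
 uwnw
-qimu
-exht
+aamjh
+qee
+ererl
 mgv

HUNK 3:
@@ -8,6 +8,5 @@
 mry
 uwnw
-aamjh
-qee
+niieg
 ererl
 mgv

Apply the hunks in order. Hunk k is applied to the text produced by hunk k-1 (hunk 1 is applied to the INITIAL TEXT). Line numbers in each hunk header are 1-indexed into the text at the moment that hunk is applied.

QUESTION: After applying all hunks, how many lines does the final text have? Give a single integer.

Answer: 14

Derivation:
Hunk 1: at line 10 remove [pfq] add [exht,mgv,tbji] -> 14 lines: ogxe mylw ieq jbmxj cso sjo blep mry uwnw qimu exht mgv tbji wac
Hunk 2: at line 9 remove [qimu,exht] add [aamjh,qee,ererl] -> 15 lines: ogxe mylw ieq jbmxj cso sjo blep mry uwnw aamjh qee ererl mgv tbji wac
Hunk 3: at line 8 remove [aamjh,qee] add [niieg] -> 14 lines: ogxe mylw ieq jbmxj cso sjo blep mry uwnw niieg ererl mgv tbji wac
Final line count: 14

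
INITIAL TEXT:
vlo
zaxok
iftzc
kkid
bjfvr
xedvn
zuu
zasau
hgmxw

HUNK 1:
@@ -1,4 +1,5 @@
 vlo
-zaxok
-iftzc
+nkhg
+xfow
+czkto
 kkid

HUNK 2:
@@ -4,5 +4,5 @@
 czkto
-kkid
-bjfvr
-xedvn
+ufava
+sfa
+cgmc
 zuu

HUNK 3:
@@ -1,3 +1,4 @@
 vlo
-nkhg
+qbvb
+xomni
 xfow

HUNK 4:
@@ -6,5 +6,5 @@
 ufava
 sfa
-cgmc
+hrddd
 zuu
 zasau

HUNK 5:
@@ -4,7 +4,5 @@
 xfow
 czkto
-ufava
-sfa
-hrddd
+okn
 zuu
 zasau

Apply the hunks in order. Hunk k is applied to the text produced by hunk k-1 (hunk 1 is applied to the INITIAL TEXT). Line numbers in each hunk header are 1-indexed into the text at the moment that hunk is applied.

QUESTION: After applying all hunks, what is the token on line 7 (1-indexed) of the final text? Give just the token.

Hunk 1: at line 1 remove [zaxok,iftzc] add [nkhg,xfow,czkto] -> 10 lines: vlo nkhg xfow czkto kkid bjfvr xedvn zuu zasau hgmxw
Hunk 2: at line 4 remove [kkid,bjfvr,xedvn] add [ufava,sfa,cgmc] -> 10 lines: vlo nkhg xfow czkto ufava sfa cgmc zuu zasau hgmxw
Hunk 3: at line 1 remove [nkhg] add [qbvb,xomni] -> 11 lines: vlo qbvb xomni xfow czkto ufava sfa cgmc zuu zasau hgmxw
Hunk 4: at line 6 remove [cgmc] add [hrddd] -> 11 lines: vlo qbvb xomni xfow czkto ufava sfa hrddd zuu zasau hgmxw
Hunk 5: at line 4 remove [ufava,sfa,hrddd] add [okn] -> 9 lines: vlo qbvb xomni xfow czkto okn zuu zasau hgmxw
Final line 7: zuu

Answer: zuu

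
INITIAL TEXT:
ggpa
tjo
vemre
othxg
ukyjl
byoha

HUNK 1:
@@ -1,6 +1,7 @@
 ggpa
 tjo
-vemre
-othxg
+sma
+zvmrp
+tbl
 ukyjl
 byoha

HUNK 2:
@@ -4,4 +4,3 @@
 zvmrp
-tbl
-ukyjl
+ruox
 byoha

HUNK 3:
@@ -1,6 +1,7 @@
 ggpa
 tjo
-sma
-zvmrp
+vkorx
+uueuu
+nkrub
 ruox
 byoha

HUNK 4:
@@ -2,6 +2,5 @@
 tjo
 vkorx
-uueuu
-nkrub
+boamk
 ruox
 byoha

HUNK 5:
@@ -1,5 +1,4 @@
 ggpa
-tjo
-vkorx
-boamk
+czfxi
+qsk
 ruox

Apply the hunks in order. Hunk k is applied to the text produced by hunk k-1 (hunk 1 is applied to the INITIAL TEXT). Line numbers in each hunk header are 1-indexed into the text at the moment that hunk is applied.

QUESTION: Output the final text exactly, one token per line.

Answer: ggpa
czfxi
qsk
ruox
byoha

Derivation:
Hunk 1: at line 1 remove [vemre,othxg] add [sma,zvmrp,tbl] -> 7 lines: ggpa tjo sma zvmrp tbl ukyjl byoha
Hunk 2: at line 4 remove [tbl,ukyjl] add [ruox] -> 6 lines: ggpa tjo sma zvmrp ruox byoha
Hunk 3: at line 1 remove [sma,zvmrp] add [vkorx,uueuu,nkrub] -> 7 lines: ggpa tjo vkorx uueuu nkrub ruox byoha
Hunk 4: at line 2 remove [uueuu,nkrub] add [boamk] -> 6 lines: ggpa tjo vkorx boamk ruox byoha
Hunk 5: at line 1 remove [tjo,vkorx,boamk] add [czfxi,qsk] -> 5 lines: ggpa czfxi qsk ruox byoha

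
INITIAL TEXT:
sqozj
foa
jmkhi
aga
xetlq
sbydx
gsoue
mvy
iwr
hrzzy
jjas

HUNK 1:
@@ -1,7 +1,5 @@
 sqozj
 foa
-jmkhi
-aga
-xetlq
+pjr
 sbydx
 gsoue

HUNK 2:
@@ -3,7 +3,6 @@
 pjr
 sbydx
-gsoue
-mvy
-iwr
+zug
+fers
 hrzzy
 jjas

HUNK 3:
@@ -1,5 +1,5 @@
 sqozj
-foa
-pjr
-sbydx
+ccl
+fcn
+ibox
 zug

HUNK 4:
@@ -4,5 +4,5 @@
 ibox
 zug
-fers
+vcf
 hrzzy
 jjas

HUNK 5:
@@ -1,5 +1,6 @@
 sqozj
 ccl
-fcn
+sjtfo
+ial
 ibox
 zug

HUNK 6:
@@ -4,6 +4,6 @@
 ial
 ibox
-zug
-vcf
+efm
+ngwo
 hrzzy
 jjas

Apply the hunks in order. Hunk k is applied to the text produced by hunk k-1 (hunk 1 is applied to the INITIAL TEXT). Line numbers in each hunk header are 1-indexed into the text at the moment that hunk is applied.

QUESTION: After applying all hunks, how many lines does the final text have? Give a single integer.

Answer: 9

Derivation:
Hunk 1: at line 1 remove [jmkhi,aga,xetlq] add [pjr] -> 9 lines: sqozj foa pjr sbydx gsoue mvy iwr hrzzy jjas
Hunk 2: at line 3 remove [gsoue,mvy,iwr] add [zug,fers] -> 8 lines: sqozj foa pjr sbydx zug fers hrzzy jjas
Hunk 3: at line 1 remove [foa,pjr,sbydx] add [ccl,fcn,ibox] -> 8 lines: sqozj ccl fcn ibox zug fers hrzzy jjas
Hunk 4: at line 4 remove [fers] add [vcf] -> 8 lines: sqozj ccl fcn ibox zug vcf hrzzy jjas
Hunk 5: at line 1 remove [fcn] add [sjtfo,ial] -> 9 lines: sqozj ccl sjtfo ial ibox zug vcf hrzzy jjas
Hunk 6: at line 4 remove [zug,vcf] add [efm,ngwo] -> 9 lines: sqozj ccl sjtfo ial ibox efm ngwo hrzzy jjas
Final line count: 9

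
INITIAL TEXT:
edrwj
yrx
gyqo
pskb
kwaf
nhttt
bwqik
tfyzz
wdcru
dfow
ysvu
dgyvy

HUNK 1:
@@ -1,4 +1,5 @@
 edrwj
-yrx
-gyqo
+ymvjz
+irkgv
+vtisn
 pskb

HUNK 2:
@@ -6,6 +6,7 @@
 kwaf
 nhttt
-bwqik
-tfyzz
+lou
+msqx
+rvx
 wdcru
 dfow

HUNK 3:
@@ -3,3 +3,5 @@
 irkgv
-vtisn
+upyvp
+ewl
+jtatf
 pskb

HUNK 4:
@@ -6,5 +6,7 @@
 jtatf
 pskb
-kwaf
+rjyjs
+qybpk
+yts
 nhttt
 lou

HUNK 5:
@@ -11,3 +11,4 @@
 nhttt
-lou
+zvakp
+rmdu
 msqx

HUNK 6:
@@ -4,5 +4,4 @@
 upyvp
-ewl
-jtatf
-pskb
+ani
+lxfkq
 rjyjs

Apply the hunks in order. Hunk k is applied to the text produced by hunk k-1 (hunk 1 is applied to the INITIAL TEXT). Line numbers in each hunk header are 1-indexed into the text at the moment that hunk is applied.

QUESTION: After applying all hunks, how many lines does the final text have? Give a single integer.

Answer: 18

Derivation:
Hunk 1: at line 1 remove [yrx,gyqo] add [ymvjz,irkgv,vtisn] -> 13 lines: edrwj ymvjz irkgv vtisn pskb kwaf nhttt bwqik tfyzz wdcru dfow ysvu dgyvy
Hunk 2: at line 6 remove [bwqik,tfyzz] add [lou,msqx,rvx] -> 14 lines: edrwj ymvjz irkgv vtisn pskb kwaf nhttt lou msqx rvx wdcru dfow ysvu dgyvy
Hunk 3: at line 3 remove [vtisn] add [upyvp,ewl,jtatf] -> 16 lines: edrwj ymvjz irkgv upyvp ewl jtatf pskb kwaf nhttt lou msqx rvx wdcru dfow ysvu dgyvy
Hunk 4: at line 6 remove [kwaf] add [rjyjs,qybpk,yts] -> 18 lines: edrwj ymvjz irkgv upyvp ewl jtatf pskb rjyjs qybpk yts nhttt lou msqx rvx wdcru dfow ysvu dgyvy
Hunk 5: at line 11 remove [lou] add [zvakp,rmdu] -> 19 lines: edrwj ymvjz irkgv upyvp ewl jtatf pskb rjyjs qybpk yts nhttt zvakp rmdu msqx rvx wdcru dfow ysvu dgyvy
Hunk 6: at line 4 remove [ewl,jtatf,pskb] add [ani,lxfkq] -> 18 lines: edrwj ymvjz irkgv upyvp ani lxfkq rjyjs qybpk yts nhttt zvakp rmdu msqx rvx wdcru dfow ysvu dgyvy
Final line count: 18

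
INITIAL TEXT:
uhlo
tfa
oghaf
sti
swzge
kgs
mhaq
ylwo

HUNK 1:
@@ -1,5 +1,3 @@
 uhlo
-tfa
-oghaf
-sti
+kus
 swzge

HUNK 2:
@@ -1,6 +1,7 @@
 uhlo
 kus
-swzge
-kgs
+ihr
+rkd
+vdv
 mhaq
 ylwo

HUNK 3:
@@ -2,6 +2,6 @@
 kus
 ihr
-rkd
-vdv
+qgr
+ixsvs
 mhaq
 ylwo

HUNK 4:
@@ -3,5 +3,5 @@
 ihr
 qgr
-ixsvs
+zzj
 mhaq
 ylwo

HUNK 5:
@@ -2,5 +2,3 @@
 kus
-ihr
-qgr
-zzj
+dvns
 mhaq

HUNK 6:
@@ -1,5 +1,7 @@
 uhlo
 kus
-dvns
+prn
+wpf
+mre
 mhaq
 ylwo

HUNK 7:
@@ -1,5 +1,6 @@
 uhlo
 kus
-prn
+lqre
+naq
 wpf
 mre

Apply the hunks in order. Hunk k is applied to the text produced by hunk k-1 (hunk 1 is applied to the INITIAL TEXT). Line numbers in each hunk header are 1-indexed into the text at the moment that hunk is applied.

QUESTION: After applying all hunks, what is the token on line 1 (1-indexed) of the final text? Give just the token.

Hunk 1: at line 1 remove [tfa,oghaf,sti] add [kus] -> 6 lines: uhlo kus swzge kgs mhaq ylwo
Hunk 2: at line 1 remove [swzge,kgs] add [ihr,rkd,vdv] -> 7 lines: uhlo kus ihr rkd vdv mhaq ylwo
Hunk 3: at line 2 remove [rkd,vdv] add [qgr,ixsvs] -> 7 lines: uhlo kus ihr qgr ixsvs mhaq ylwo
Hunk 4: at line 3 remove [ixsvs] add [zzj] -> 7 lines: uhlo kus ihr qgr zzj mhaq ylwo
Hunk 5: at line 2 remove [ihr,qgr,zzj] add [dvns] -> 5 lines: uhlo kus dvns mhaq ylwo
Hunk 6: at line 1 remove [dvns] add [prn,wpf,mre] -> 7 lines: uhlo kus prn wpf mre mhaq ylwo
Hunk 7: at line 1 remove [prn] add [lqre,naq] -> 8 lines: uhlo kus lqre naq wpf mre mhaq ylwo
Final line 1: uhlo

Answer: uhlo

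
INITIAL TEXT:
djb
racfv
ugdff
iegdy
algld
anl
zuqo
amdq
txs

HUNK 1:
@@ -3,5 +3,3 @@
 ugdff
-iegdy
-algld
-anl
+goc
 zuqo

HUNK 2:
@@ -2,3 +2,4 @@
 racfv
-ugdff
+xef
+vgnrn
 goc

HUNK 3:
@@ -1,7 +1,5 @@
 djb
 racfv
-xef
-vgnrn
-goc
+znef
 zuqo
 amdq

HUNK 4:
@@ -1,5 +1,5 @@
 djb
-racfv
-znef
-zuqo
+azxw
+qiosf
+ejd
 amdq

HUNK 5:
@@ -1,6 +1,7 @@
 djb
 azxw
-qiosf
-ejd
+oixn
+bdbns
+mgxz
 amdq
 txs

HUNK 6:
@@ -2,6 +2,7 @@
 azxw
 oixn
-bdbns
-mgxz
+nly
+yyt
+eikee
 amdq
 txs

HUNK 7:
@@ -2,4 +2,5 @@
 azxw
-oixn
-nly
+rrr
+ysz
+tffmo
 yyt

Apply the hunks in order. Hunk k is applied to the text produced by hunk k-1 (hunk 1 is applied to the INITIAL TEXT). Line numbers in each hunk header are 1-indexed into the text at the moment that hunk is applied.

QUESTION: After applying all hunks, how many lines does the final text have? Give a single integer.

Answer: 9

Derivation:
Hunk 1: at line 3 remove [iegdy,algld,anl] add [goc] -> 7 lines: djb racfv ugdff goc zuqo amdq txs
Hunk 2: at line 2 remove [ugdff] add [xef,vgnrn] -> 8 lines: djb racfv xef vgnrn goc zuqo amdq txs
Hunk 3: at line 1 remove [xef,vgnrn,goc] add [znef] -> 6 lines: djb racfv znef zuqo amdq txs
Hunk 4: at line 1 remove [racfv,znef,zuqo] add [azxw,qiosf,ejd] -> 6 lines: djb azxw qiosf ejd amdq txs
Hunk 5: at line 1 remove [qiosf,ejd] add [oixn,bdbns,mgxz] -> 7 lines: djb azxw oixn bdbns mgxz amdq txs
Hunk 6: at line 2 remove [bdbns,mgxz] add [nly,yyt,eikee] -> 8 lines: djb azxw oixn nly yyt eikee amdq txs
Hunk 7: at line 2 remove [oixn,nly] add [rrr,ysz,tffmo] -> 9 lines: djb azxw rrr ysz tffmo yyt eikee amdq txs
Final line count: 9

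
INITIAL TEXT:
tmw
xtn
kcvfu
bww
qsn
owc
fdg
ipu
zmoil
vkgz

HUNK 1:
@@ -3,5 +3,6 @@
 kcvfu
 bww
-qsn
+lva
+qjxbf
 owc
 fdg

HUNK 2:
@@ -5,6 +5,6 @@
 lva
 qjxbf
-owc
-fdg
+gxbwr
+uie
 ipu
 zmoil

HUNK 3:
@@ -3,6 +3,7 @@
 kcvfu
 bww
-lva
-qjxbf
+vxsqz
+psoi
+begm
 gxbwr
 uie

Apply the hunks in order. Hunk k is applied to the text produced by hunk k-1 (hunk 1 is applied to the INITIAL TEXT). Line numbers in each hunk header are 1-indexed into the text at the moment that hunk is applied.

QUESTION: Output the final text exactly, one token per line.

Hunk 1: at line 3 remove [qsn] add [lva,qjxbf] -> 11 lines: tmw xtn kcvfu bww lva qjxbf owc fdg ipu zmoil vkgz
Hunk 2: at line 5 remove [owc,fdg] add [gxbwr,uie] -> 11 lines: tmw xtn kcvfu bww lva qjxbf gxbwr uie ipu zmoil vkgz
Hunk 3: at line 3 remove [lva,qjxbf] add [vxsqz,psoi,begm] -> 12 lines: tmw xtn kcvfu bww vxsqz psoi begm gxbwr uie ipu zmoil vkgz

Answer: tmw
xtn
kcvfu
bww
vxsqz
psoi
begm
gxbwr
uie
ipu
zmoil
vkgz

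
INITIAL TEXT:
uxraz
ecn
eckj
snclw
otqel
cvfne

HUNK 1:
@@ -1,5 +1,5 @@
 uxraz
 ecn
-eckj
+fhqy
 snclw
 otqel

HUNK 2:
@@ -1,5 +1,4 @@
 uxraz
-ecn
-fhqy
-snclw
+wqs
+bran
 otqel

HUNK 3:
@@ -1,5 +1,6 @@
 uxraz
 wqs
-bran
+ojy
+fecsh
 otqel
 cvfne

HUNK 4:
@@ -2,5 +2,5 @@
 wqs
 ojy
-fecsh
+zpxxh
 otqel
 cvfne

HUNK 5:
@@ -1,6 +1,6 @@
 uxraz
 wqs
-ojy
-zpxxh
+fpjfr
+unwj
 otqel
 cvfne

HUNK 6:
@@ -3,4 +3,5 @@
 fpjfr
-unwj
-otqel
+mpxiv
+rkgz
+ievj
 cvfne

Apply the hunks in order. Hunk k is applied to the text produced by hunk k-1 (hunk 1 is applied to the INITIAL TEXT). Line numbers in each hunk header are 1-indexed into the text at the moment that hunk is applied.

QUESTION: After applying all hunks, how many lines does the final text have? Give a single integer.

Answer: 7

Derivation:
Hunk 1: at line 1 remove [eckj] add [fhqy] -> 6 lines: uxraz ecn fhqy snclw otqel cvfne
Hunk 2: at line 1 remove [ecn,fhqy,snclw] add [wqs,bran] -> 5 lines: uxraz wqs bran otqel cvfne
Hunk 3: at line 1 remove [bran] add [ojy,fecsh] -> 6 lines: uxraz wqs ojy fecsh otqel cvfne
Hunk 4: at line 2 remove [fecsh] add [zpxxh] -> 6 lines: uxraz wqs ojy zpxxh otqel cvfne
Hunk 5: at line 1 remove [ojy,zpxxh] add [fpjfr,unwj] -> 6 lines: uxraz wqs fpjfr unwj otqel cvfne
Hunk 6: at line 3 remove [unwj,otqel] add [mpxiv,rkgz,ievj] -> 7 lines: uxraz wqs fpjfr mpxiv rkgz ievj cvfne
Final line count: 7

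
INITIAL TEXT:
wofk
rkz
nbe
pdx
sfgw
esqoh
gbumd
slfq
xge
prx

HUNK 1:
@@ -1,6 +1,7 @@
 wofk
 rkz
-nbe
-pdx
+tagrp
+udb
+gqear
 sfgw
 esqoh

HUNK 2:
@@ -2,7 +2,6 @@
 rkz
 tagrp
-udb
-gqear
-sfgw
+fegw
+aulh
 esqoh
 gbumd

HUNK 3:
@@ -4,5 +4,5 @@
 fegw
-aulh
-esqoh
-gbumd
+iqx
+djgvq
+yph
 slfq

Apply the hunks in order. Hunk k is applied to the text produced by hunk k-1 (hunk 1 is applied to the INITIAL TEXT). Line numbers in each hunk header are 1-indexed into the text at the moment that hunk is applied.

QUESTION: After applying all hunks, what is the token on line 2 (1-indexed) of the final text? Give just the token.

Hunk 1: at line 1 remove [nbe,pdx] add [tagrp,udb,gqear] -> 11 lines: wofk rkz tagrp udb gqear sfgw esqoh gbumd slfq xge prx
Hunk 2: at line 2 remove [udb,gqear,sfgw] add [fegw,aulh] -> 10 lines: wofk rkz tagrp fegw aulh esqoh gbumd slfq xge prx
Hunk 3: at line 4 remove [aulh,esqoh,gbumd] add [iqx,djgvq,yph] -> 10 lines: wofk rkz tagrp fegw iqx djgvq yph slfq xge prx
Final line 2: rkz

Answer: rkz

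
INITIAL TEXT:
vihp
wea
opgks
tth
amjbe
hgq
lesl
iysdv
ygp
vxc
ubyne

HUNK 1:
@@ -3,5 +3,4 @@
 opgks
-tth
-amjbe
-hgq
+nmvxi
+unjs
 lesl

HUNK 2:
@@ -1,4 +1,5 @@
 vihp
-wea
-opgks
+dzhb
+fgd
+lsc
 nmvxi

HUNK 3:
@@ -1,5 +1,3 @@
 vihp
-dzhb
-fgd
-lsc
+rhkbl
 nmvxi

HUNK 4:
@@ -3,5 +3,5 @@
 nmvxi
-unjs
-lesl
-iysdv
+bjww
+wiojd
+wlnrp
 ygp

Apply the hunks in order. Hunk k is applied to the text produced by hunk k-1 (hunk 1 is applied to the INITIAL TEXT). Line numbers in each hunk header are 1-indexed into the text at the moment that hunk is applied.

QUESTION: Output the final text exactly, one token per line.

Answer: vihp
rhkbl
nmvxi
bjww
wiojd
wlnrp
ygp
vxc
ubyne

Derivation:
Hunk 1: at line 3 remove [tth,amjbe,hgq] add [nmvxi,unjs] -> 10 lines: vihp wea opgks nmvxi unjs lesl iysdv ygp vxc ubyne
Hunk 2: at line 1 remove [wea,opgks] add [dzhb,fgd,lsc] -> 11 lines: vihp dzhb fgd lsc nmvxi unjs lesl iysdv ygp vxc ubyne
Hunk 3: at line 1 remove [dzhb,fgd,lsc] add [rhkbl] -> 9 lines: vihp rhkbl nmvxi unjs lesl iysdv ygp vxc ubyne
Hunk 4: at line 3 remove [unjs,lesl,iysdv] add [bjww,wiojd,wlnrp] -> 9 lines: vihp rhkbl nmvxi bjww wiojd wlnrp ygp vxc ubyne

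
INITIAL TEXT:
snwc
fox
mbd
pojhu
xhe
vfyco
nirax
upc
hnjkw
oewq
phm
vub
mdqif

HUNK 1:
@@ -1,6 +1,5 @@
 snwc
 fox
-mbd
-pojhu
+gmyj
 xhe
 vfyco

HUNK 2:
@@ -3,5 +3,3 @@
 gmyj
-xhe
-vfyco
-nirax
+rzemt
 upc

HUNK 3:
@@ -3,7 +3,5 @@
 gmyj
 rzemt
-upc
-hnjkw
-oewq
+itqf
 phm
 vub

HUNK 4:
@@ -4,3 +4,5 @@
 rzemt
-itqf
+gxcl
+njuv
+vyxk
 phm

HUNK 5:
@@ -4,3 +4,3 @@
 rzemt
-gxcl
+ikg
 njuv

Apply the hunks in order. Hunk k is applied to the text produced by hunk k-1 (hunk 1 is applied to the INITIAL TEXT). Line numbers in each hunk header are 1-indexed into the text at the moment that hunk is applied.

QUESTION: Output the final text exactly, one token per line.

Hunk 1: at line 1 remove [mbd,pojhu] add [gmyj] -> 12 lines: snwc fox gmyj xhe vfyco nirax upc hnjkw oewq phm vub mdqif
Hunk 2: at line 3 remove [xhe,vfyco,nirax] add [rzemt] -> 10 lines: snwc fox gmyj rzemt upc hnjkw oewq phm vub mdqif
Hunk 3: at line 3 remove [upc,hnjkw,oewq] add [itqf] -> 8 lines: snwc fox gmyj rzemt itqf phm vub mdqif
Hunk 4: at line 4 remove [itqf] add [gxcl,njuv,vyxk] -> 10 lines: snwc fox gmyj rzemt gxcl njuv vyxk phm vub mdqif
Hunk 5: at line 4 remove [gxcl] add [ikg] -> 10 lines: snwc fox gmyj rzemt ikg njuv vyxk phm vub mdqif

Answer: snwc
fox
gmyj
rzemt
ikg
njuv
vyxk
phm
vub
mdqif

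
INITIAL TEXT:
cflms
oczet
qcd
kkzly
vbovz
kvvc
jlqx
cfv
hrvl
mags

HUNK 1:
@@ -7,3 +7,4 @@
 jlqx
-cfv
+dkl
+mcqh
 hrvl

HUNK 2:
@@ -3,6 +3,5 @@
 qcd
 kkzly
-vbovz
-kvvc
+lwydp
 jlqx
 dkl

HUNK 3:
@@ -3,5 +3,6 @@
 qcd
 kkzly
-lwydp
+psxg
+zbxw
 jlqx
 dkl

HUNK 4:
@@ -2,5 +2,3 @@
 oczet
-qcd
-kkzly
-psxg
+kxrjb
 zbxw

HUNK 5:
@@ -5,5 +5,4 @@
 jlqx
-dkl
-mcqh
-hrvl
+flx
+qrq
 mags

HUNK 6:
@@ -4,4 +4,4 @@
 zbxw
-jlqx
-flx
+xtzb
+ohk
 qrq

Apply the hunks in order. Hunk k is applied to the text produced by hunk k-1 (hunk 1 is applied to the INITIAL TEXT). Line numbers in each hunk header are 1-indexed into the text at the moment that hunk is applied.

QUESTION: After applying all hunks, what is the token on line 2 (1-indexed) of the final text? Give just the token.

Answer: oczet

Derivation:
Hunk 1: at line 7 remove [cfv] add [dkl,mcqh] -> 11 lines: cflms oczet qcd kkzly vbovz kvvc jlqx dkl mcqh hrvl mags
Hunk 2: at line 3 remove [vbovz,kvvc] add [lwydp] -> 10 lines: cflms oczet qcd kkzly lwydp jlqx dkl mcqh hrvl mags
Hunk 3: at line 3 remove [lwydp] add [psxg,zbxw] -> 11 lines: cflms oczet qcd kkzly psxg zbxw jlqx dkl mcqh hrvl mags
Hunk 4: at line 2 remove [qcd,kkzly,psxg] add [kxrjb] -> 9 lines: cflms oczet kxrjb zbxw jlqx dkl mcqh hrvl mags
Hunk 5: at line 5 remove [dkl,mcqh,hrvl] add [flx,qrq] -> 8 lines: cflms oczet kxrjb zbxw jlqx flx qrq mags
Hunk 6: at line 4 remove [jlqx,flx] add [xtzb,ohk] -> 8 lines: cflms oczet kxrjb zbxw xtzb ohk qrq mags
Final line 2: oczet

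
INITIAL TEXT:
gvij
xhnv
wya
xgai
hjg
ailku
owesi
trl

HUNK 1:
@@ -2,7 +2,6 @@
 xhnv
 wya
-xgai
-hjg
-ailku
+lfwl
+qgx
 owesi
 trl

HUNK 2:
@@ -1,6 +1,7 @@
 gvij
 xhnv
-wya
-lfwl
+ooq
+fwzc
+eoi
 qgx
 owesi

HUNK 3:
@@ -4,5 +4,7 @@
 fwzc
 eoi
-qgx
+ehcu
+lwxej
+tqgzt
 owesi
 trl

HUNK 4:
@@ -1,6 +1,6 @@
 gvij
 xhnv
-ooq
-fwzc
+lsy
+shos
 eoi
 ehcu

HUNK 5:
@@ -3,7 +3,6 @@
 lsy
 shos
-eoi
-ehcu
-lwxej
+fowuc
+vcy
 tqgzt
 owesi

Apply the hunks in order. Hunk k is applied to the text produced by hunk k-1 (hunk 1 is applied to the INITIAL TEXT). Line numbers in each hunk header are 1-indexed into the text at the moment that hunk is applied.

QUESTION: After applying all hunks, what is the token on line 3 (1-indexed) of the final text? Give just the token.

Hunk 1: at line 2 remove [xgai,hjg,ailku] add [lfwl,qgx] -> 7 lines: gvij xhnv wya lfwl qgx owesi trl
Hunk 2: at line 1 remove [wya,lfwl] add [ooq,fwzc,eoi] -> 8 lines: gvij xhnv ooq fwzc eoi qgx owesi trl
Hunk 3: at line 4 remove [qgx] add [ehcu,lwxej,tqgzt] -> 10 lines: gvij xhnv ooq fwzc eoi ehcu lwxej tqgzt owesi trl
Hunk 4: at line 1 remove [ooq,fwzc] add [lsy,shos] -> 10 lines: gvij xhnv lsy shos eoi ehcu lwxej tqgzt owesi trl
Hunk 5: at line 3 remove [eoi,ehcu,lwxej] add [fowuc,vcy] -> 9 lines: gvij xhnv lsy shos fowuc vcy tqgzt owesi trl
Final line 3: lsy

Answer: lsy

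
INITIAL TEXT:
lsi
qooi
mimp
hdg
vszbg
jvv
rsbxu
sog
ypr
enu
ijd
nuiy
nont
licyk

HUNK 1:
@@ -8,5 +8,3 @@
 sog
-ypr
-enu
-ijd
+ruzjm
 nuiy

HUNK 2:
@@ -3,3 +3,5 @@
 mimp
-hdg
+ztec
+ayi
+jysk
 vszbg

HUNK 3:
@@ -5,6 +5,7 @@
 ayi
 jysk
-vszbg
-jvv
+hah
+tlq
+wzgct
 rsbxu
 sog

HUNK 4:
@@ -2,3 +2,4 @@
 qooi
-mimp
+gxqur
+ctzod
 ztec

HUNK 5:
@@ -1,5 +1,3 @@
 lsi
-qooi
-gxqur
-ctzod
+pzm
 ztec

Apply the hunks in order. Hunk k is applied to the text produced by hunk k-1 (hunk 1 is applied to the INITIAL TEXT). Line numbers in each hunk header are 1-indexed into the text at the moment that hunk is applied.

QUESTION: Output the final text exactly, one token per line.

Answer: lsi
pzm
ztec
ayi
jysk
hah
tlq
wzgct
rsbxu
sog
ruzjm
nuiy
nont
licyk

Derivation:
Hunk 1: at line 8 remove [ypr,enu,ijd] add [ruzjm] -> 12 lines: lsi qooi mimp hdg vszbg jvv rsbxu sog ruzjm nuiy nont licyk
Hunk 2: at line 3 remove [hdg] add [ztec,ayi,jysk] -> 14 lines: lsi qooi mimp ztec ayi jysk vszbg jvv rsbxu sog ruzjm nuiy nont licyk
Hunk 3: at line 5 remove [vszbg,jvv] add [hah,tlq,wzgct] -> 15 lines: lsi qooi mimp ztec ayi jysk hah tlq wzgct rsbxu sog ruzjm nuiy nont licyk
Hunk 4: at line 2 remove [mimp] add [gxqur,ctzod] -> 16 lines: lsi qooi gxqur ctzod ztec ayi jysk hah tlq wzgct rsbxu sog ruzjm nuiy nont licyk
Hunk 5: at line 1 remove [qooi,gxqur,ctzod] add [pzm] -> 14 lines: lsi pzm ztec ayi jysk hah tlq wzgct rsbxu sog ruzjm nuiy nont licyk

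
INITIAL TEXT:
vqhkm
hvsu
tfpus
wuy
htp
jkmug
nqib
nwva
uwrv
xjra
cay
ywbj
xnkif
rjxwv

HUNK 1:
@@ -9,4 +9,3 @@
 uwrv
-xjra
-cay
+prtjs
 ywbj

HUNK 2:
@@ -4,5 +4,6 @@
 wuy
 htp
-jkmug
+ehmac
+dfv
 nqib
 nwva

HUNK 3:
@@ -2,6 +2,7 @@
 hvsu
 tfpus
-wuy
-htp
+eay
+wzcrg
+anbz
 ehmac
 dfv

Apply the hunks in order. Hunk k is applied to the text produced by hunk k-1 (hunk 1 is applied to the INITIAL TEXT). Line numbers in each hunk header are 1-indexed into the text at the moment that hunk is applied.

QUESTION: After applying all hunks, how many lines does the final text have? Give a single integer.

Hunk 1: at line 9 remove [xjra,cay] add [prtjs] -> 13 lines: vqhkm hvsu tfpus wuy htp jkmug nqib nwva uwrv prtjs ywbj xnkif rjxwv
Hunk 2: at line 4 remove [jkmug] add [ehmac,dfv] -> 14 lines: vqhkm hvsu tfpus wuy htp ehmac dfv nqib nwva uwrv prtjs ywbj xnkif rjxwv
Hunk 3: at line 2 remove [wuy,htp] add [eay,wzcrg,anbz] -> 15 lines: vqhkm hvsu tfpus eay wzcrg anbz ehmac dfv nqib nwva uwrv prtjs ywbj xnkif rjxwv
Final line count: 15

Answer: 15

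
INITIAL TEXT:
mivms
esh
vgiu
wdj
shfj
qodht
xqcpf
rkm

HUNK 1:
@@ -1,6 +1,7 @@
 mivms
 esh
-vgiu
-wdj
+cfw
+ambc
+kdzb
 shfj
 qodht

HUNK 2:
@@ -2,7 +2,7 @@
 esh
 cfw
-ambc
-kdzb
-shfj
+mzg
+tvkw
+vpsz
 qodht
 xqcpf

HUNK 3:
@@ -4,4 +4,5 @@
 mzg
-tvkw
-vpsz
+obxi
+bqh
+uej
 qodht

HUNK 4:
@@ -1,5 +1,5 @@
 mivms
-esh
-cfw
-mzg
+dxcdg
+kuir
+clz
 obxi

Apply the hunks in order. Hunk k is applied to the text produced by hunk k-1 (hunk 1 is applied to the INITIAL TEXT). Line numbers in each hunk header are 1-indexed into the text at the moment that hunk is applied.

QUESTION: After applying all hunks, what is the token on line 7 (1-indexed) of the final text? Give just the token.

Answer: uej

Derivation:
Hunk 1: at line 1 remove [vgiu,wdj] add [cfw,ambc,kdzb] -> 9 lines: mivms esh cfw ambc kdzb shfj qodht xqcpf rkm
Hunk 2: at line 2 remove [ambc,kdzb,shfj] add [mzg,tvkw,vpsz] -> 9 lines: mivms esh cfw mzg tvkw vpsz qodht xqcpf rkm
Hunk 3: at line 4 remove [tvkw,vpsz] add [obxi,bqh,uej] -> 10 lines: mivms esh cfw mzg obxi bqh uej qodht xqcpf rkm
Hunk 4: at line 1 remove [esh,cfw,mzg] add [dxcdg,kuir,clz] -> 10 lines: mivms dxcdg kuir clz obxi bqh uej qodht xqcpf rkm
Final line 7: uej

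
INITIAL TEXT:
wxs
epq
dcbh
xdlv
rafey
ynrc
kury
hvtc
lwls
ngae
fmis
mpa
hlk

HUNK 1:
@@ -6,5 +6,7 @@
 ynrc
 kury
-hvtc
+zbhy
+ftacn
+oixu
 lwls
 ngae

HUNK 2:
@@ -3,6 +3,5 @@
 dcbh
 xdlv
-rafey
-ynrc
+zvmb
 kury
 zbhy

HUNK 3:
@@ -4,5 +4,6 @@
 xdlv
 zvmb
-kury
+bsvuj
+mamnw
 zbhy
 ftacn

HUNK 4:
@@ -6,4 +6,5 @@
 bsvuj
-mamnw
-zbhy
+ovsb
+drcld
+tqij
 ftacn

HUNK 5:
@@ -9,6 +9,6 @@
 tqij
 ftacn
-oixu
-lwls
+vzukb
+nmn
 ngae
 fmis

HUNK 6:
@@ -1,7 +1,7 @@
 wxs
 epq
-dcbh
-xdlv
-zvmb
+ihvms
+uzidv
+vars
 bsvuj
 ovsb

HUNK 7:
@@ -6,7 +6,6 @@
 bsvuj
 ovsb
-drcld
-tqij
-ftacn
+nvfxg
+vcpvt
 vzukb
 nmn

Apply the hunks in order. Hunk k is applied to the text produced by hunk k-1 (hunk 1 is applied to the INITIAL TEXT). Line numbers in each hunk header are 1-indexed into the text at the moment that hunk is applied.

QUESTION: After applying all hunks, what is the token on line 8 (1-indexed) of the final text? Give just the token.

Answer: nvfxg

Derivation:
Hunk 1: at line 6 remove [hvtc] add [zbhy,ftacn,oixu] -> 15 lines: wxs epq dcbh xdlv rafey ynrc kury zbhy ftacn oixu lwls ngae fmis mpa hlk
Hunk 2: at line 3 remove [rafey,ynrc] add [zvmb] -> 14 lines: wxs epq dcbh xdlv zvmb kury zbhy ftacn oixu lwls ngae fmis mpa hlk
Hunk 3: at line 4 remove [kury] add [bsvuj,mamnw] -> 15 lines: wxs epq dcbh xdlv zvmb bsvuj mamnw zbhy ftacn oixu lwls ngae fmis mpa hlk
Hunk 4: at line 6 remove [mamnw,zbhy] add [ovsb,drcld,tqij] -> 16 lines: wxs epq dcbh xdlv zvmb bsvuj ovsb drcld tqij ftacn oixu lwls ngae fmis mpa hlk
Hunk 5: at line 9 remove [oixu,lwls] add [vzukb,nmn] -> 16 lines: wxs epq dcbh xdlv zvmb bsvuj ovsb drcld tqij ftacn vzukb nmn ngae fmis mpa hlk
Hunk 6: at line 1 remove [dcbh,xdlv,zvmb] add [ihvms,uzidv,vars] -> 16 lines: wxs epq ihvms uzidv vars bsvuj ovsb drcld tqij ftacn vzukb nmn ngae fmis mpa hlk
Hunk 7: at line 6 remove [drcld,tqij,ftacn] add [nvfxg,vcpvt] -> 15 lines: wxs epq ihvms uzidv vars bsvuj ovsb nvfxg vcpvt vzukb nmn ngae fmis mpa hlk
Final line 8: nvfxg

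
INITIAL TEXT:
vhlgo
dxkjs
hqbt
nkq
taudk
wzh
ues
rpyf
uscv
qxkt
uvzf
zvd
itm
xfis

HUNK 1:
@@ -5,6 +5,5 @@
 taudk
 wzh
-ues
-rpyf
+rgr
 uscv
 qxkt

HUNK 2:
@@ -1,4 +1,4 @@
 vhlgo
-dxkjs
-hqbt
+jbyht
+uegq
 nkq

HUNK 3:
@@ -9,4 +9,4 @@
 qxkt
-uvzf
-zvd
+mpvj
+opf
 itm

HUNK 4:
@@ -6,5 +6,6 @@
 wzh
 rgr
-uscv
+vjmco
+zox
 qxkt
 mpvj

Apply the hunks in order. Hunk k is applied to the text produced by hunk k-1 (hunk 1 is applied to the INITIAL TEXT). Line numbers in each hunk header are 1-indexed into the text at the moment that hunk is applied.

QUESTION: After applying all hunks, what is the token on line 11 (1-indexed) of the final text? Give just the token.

Answer: mpvj

Derivation:
Hunk 1: at line 5 remove [ues,rpyf] add [rgr] -> 13 lines: vhlgo dxkjs hqbt nkq taudk wzh rgr uscv qxkt uvzf zvd itm xfis
Hunk 2: at line 1 remove [dxkjs,hqbt] add [jbyht,uegq] -> 13 lines: vhlgo jbyht uegq nkq taudk wzh rgr uscv qxkt uvzf zvd itm xfis
Hunk 3: at line 9 remove [uvzf,zvd] add [mpvj,opf] -> 13 lines: vhlgo jbyht uegq nkq taudk wzh rgr uscv qxkt mpvj opf itm xfis
Hunk 4: at line 6 remove [uscv] add [vjmco,zox] -> 14 lines: vhlgo jbyht uegq nkq taudk wzh rgr vjmco zox qxkt mpvj opf itm xfis
Final line 11: mpvj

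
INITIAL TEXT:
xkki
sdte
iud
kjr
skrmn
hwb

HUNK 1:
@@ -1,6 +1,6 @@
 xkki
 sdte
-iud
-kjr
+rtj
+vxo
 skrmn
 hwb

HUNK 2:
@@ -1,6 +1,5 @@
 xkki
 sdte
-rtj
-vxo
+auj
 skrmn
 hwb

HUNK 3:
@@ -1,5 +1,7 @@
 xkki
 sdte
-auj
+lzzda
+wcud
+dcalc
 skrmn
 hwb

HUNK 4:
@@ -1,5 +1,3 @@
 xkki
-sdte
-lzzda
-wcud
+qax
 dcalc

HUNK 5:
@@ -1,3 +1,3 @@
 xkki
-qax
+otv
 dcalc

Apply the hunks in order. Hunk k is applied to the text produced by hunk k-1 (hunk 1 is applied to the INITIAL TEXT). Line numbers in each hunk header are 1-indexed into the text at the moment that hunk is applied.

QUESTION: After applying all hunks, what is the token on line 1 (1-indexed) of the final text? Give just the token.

Answer: xkki

Derivation:
Hunk 1: at line 1 remove [iud,kjr] add [rtj,vxo] -> 6 lines: xkki sdte rtj vxo skrmn hwb
Hunk 2: at line 1 remove [rtj,vxo] add [auj] -> 5 lines: xkki sdte auj skrmn hwb
Hunk 3: at line 1 remove [auj] add [lzzda,wcud,dcalc] -> 7 lines: xkki sdte lzzda wcud dcalc skrmn hwb
Hunk 4: at line 1 remove [sdte,lzzda,wcud] add [qax] -> 5 lines: xkki qax dcalc skrmn hwb
Hunk 5: at line 1 remove [qax] add [otv] -> 5 lines: xkki otv dcalc skrmn hwb
Final line 1: xkki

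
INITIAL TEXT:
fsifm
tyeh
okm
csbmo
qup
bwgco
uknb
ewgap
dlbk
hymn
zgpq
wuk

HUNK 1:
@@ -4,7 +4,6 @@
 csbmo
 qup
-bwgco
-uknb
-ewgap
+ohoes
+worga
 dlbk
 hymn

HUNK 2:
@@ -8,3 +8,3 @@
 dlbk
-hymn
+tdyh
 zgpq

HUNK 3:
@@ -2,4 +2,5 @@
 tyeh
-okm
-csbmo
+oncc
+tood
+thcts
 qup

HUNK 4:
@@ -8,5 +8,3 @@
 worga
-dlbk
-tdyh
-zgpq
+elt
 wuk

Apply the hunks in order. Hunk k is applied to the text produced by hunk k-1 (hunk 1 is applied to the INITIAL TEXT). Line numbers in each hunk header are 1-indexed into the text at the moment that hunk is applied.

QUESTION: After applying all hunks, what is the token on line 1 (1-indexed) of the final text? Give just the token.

Hunk 1: at line 4 remove [bwgco,uknb,ewgap] add [ohoes,worga] -> 11 lines: fsifm tyeh okm csbmo qup ohoes worga dlbk hymn zgpq wuk
Hunk 2: at line 8 remove [hymn] add [tdyh] -> 11 lines: fsifm tyeh okm csbmo qup ohoes worga dlbk tdyh zgpq wuk
Hunk 3: at line 2 remove [okm,csbmo] add [oncc,tood,thcts] -> 12 lines: fsifm tyeh oncc tood thcts qup ohoes worga dlbk tdyh zgpq wuk
Hunk 4: at line 8 remove [dlbk,tdyh,zgpq] add [elt] -> 10 lines: fsifm tyeh oncc tood thcts qup ohoes worga elt wuk
Final line 1: fsifm

Answer: fsifm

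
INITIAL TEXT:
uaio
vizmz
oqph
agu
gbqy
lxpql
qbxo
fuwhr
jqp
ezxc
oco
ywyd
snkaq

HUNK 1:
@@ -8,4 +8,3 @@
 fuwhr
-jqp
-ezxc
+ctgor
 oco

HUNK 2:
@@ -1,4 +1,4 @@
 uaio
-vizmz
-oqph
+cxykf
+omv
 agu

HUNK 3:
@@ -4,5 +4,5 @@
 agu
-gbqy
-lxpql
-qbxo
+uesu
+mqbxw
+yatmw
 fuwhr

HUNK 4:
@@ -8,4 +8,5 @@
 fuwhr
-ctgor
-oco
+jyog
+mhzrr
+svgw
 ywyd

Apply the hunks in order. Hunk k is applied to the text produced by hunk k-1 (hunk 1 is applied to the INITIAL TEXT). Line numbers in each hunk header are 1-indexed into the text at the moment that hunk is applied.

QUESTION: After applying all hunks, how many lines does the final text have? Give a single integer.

Hunk 1: at line 8 remove [jqp,ezxc] add [ctgor] -> 12 lines: uaio vizmz oqph agu gbqy lxpql qbxo fuwhr ctgor oco ywyd snkaq
Hunk 2: at line 1 remove [vizmz,oqph] add [cxykf,omv] -> 12 lines: uaio cxykf omv agu gbqy lxpql qbxo fuwhr ctgor oco ywyd snkaq
Hunk 3: at line 4 remove [gbqy,lxpql,qbxo] add [uesu,mqbxw,yatmw] -> 12 lines: uaio cxykf omv agu uesu mqbxw yatmw fuwhr ctgor oco ywyd snkaq
Hunk 4: at line 8 remove [ctgor,oco] add [jyog,mhzrr,svgw] -> 13 lines: uaio cxykf omv agu uesu mqbxw yatmw fuwhr jyog mhzrr svgw ywyd snkaq
Final line count: 13

Answer: 13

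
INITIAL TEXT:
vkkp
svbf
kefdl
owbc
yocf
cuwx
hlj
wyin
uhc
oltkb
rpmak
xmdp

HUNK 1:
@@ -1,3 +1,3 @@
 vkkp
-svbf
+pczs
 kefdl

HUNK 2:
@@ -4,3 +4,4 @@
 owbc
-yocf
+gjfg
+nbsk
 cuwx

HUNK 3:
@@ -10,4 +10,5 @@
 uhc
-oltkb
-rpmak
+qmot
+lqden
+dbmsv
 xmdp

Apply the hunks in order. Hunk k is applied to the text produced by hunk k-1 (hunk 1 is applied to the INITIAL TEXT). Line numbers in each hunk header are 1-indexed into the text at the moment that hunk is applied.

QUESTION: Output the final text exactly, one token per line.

Answer: vkkp
pczs
kefdl
owbc
gjfg
nbsk
cuwx
hlj
wyin
uhc
qmot
lqden
dbmsv
xmdp

Derivation:
Hunk 1: at line 1 remove [svbf] add [pczs] -> 12 lines: vkkp pczs kefdl owbc yocf cuwx hlj wyin uhc oltkb rpmak xmdp
Hunk 2: at line 4 remove [yocf] add [gjfg,nbsk] -> 13 lines: vkkp pczs kefdl owbc gjfg nbsk cuwx hlj wyin uhc oltkb rpmak xmdp
Hunk 3: at line 10 remove [oltkb,rpmak] add [qmot,lqden,dbmsv] -> 14 lines: vkkp pczs kefdl owbc gjfg nbsk cuwx hlj wyin uhc qmot lqden dbmsv xmdp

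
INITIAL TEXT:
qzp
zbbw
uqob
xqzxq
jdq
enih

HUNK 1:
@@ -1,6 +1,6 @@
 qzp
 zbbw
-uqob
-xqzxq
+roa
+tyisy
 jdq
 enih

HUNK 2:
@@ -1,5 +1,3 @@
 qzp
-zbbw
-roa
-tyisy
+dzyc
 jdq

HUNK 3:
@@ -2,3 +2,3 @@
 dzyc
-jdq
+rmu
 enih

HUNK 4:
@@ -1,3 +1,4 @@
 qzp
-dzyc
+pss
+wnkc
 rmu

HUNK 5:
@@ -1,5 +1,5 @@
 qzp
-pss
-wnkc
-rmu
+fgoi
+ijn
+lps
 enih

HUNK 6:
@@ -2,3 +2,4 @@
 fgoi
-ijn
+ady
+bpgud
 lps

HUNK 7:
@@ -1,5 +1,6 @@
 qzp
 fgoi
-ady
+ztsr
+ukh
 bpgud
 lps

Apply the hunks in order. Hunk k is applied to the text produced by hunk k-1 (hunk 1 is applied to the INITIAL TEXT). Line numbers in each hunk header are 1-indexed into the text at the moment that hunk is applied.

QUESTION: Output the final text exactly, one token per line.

Answer: qzp
fgoi
ztsr
ukh
bpgud
lps
enih

Derivation:
Hunk 1: at line 1 remove [uqob,xqzxq] add [roa,tyisy] -> 6 lines: qzp zbbw roa tyisy jdq enih
Hunk 2: at line 1 remove [zbbw,roa,tyisy] add [dzyc] -> 4 lines: qzp dzyc jdq enih
Hunk 3: at line 2 remove [jdq] add [rmu] -> 4 lines: qzp dzyc rmu enih
Hunk 4: at line 1 remove [dzyc] add [pss,wnkc] -> 5 lines: qzp pss wnkc rmu enih
Hunk 5: at line 1 remove [pss,wnkc,rmu] add [fgoi,ijn,lps] -> 5 lines: qzp fgoi ijn lps enih
Hunk 6: at line 2 remove [ijn] add [ady,bpgud] -> 6 lines: qzp fgoi ady bpgud lps enih
Hunk 7: at line 1 remove [ady] add [ztsr,ukh] -> 7 lines: qzp fgoi ztsr ukh bpgud lps enih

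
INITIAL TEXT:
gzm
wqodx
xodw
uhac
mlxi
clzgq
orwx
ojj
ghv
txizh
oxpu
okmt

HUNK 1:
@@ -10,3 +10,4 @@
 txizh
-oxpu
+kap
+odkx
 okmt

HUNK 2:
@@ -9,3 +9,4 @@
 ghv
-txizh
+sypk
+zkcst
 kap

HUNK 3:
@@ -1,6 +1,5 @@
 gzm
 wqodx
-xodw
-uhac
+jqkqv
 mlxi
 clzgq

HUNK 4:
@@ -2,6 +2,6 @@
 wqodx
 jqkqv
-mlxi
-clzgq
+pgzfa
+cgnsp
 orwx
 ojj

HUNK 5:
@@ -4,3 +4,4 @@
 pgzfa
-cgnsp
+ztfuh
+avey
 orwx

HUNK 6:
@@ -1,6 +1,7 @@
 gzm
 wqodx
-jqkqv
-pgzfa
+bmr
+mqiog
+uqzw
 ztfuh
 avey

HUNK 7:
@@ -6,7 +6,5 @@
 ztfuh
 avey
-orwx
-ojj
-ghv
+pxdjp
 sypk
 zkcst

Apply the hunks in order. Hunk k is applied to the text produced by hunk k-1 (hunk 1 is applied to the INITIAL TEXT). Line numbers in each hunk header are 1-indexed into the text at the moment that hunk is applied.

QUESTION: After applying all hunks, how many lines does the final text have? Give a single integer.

Hunk 1: at line 10 remove [oxpu] add [kap,odkx] -> 13 lines: gzm wqodx xodw uhac mlxi clzgq orwx ojj ghv txizh kap odkx okmt
Hunk 2: at line 9 remove [txizh] add [sypk,zkcst] -> 14 lines: gzm wqodx xodw uhac mlxi clzgq orwx ojj ghv sypk zkcst kap odkx okmt
Hunk 3: at line 1 remove [xodw,uhac] add [jqkqv] -> 13 lines: gzm wqodx jqkqv mlxi clzgq orwx ojj ghv sypk zkcst kap odkx okmt
Hunk 4: at line 2 remove [mlxi,clzgq] add [pgzfa,cgnsp] -> 13 lines: gzm wqodx jqkqv pgzfa cgnsp orwx ojj ghv sypk zkcst kap odkx okmt
Hunk 5: at line 4 remove [cgnsp] add [ztfuh,avey] -> 14 lines: gzm wqodx jqkqv pgzfa ztfuh avey orwx ojj ghv sypk zkcst kap odkx okmt
Hunk 6: at line 1 remove [jqkqv,pgzfa] add [bmr,mqiog,uqzw] -> 15 lines: gzm wqodx bmr mqiog uqzw ztfuh avey orwx ojj ghv sypk zkcst kap odkx okmt
Hunk 7: at line 6 remove [orwx,ojj,ghv] add [pxdjp] -> 13 lines: gzm wqodx bmr mqiog uqzw ztfuh avey pxdjp sypk zkcst kap odkx okmt
Final line count: 13

Answer: 13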